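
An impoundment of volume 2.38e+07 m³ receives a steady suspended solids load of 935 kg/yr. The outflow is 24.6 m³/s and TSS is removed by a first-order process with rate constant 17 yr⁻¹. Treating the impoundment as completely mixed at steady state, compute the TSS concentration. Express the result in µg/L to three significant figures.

0.792 µg/L

Outflow Q = 24.6 m³/s × 3.156e+07 s/yr = 7.763e+08 m³/yr.
Steady-state CSTR mass balance: W = Q·C + k·V·C, so C = W/(Q + kV).
Q + kV = 7.763e+08 + 17·2.38e+07 = 1.181e+09 m³/yr.
C = 935/1.181e+09 = 7.918e-07 kg/m³ = 0.0007918 mg/L = 0.7918 µg/L.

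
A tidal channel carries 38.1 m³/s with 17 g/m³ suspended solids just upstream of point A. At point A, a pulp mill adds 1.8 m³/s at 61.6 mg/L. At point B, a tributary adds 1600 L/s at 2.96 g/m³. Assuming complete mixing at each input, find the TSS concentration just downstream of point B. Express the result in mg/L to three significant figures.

18.4 mg/L

After input A: C = (38.1·17 + 1.8·61.6) / 39.9 = 19.01 mg/L.
1600 L/s = 1.6 m³/s.
After input B: C = (39.9·19.01 + 1.6·2.96) / 41.5 = 18.39 mg/L.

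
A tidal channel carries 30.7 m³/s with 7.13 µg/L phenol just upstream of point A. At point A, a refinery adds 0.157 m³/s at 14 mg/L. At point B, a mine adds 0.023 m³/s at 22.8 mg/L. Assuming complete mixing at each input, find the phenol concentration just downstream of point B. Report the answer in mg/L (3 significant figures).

0.0952 mg/L

7.13 µg/L = 0.00713 mg/L.
After input A: C = (30.7·0.00713 + 0.157·14) / 30.86 = 0.07833 mg/L.
After input B: C = (30.86·0.07833 + 0.023·22.8) / 30.88 = 0.09525 mg/L.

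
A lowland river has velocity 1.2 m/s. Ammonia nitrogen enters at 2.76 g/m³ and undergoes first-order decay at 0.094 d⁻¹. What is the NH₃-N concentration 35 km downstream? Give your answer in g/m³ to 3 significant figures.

Travel time t = 35 km / 1.2 m/s = 3.5e+04/1.2 = 2.917e+04 s = 0.3376 d.
First-order decay: C = 2.76·exp(−0.094·0.3376) = 2.76·0.9688 = 2.674 g/m³.

2.67 g/m³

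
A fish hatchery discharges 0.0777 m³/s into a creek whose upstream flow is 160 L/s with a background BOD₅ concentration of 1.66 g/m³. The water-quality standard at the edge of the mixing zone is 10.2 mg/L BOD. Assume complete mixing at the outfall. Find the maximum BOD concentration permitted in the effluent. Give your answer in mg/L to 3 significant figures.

160 L/s = 0.16 m³/s.
Mass balance: 10.2·0.2377 = 0.0777·Cₑ + 0.16·1.66.
Cₑ = (2.425 − 0.2656) / 0.0777 = 27.79 mg/L.

27.8 mg/L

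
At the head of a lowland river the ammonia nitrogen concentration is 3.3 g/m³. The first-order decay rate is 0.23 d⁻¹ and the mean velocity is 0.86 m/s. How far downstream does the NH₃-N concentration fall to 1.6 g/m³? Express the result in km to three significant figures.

234 km

From C = C₀·e^(−kt), t = ln(C₀/C)/k = ln(3.3/1.6)/0.23 = 0.7239/0.23 = 3.147 d.
Distance = v·t = 0.86 m/s × 2.719e+05 s = 2.339e+05 m = 233.9 km.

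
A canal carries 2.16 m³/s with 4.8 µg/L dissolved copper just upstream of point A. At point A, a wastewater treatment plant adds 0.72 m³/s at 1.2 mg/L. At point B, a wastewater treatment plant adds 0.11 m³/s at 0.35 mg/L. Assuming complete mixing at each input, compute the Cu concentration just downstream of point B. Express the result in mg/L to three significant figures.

4.8 µg/L = 0.0048 mg/L.
After input A: C = (2.16·0.0048 + 0.72·1.2) / 2.88 = 0.3036 mg/L.
After input B: C = (2.88·0.3036 + 0.11·0.35) / 2.99 = 0.3053 mg/L.

0.305 mg/L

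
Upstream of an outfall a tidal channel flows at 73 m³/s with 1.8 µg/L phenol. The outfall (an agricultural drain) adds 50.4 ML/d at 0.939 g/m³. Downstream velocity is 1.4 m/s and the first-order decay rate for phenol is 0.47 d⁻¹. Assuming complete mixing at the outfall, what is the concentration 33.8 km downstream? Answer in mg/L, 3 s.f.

0.00809 mg/L

50.4 ML/d = 0.5833 m³/s.
1.8 µg/L = 0.0018 mg/L.
After complete mixing, C₀ = (0.5833·0.939 + 73·0.0018) / 73.58 = 0.00923 mg/L.
Travel time t = 3.38e+04 m / 1.4 m/s = 2.414e+04 s = 0.2794 d.
C = 0.00923·exp(−0.47·0.2794) = 0.00923·0.8769 = 0.008094 mg/L.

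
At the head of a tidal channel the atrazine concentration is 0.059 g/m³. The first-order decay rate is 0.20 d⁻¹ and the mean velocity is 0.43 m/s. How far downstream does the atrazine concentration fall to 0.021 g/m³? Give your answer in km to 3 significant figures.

From C = C₀·e^(−kt), t = ln(C₀/C)/k = ln(0.059/0.021)/0.20 = 1.033/0.20 = 5.165 d.
Distance = v·t = 0.43 m/s × 4.463e+05 s = 1.919e+05 m = 191.9 km.

192 km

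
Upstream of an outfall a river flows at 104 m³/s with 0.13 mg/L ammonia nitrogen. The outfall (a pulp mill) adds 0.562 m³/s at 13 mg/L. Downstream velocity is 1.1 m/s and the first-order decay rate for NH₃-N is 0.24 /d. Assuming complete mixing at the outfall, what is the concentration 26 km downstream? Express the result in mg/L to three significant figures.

After complete mixing, C₀ = (0.562·13 + 104·0.13) / 104.6 = 0.1992 mg/L.
Travel time t = 2.6e+04 m / 1.1 m/s = 2.364e+04 s = 0.2736 d.
C = 0.1992·exp(−0.24·0.2736) = 0.1992·0.9365 = 0.1865 mg/L.

0.187 mg/L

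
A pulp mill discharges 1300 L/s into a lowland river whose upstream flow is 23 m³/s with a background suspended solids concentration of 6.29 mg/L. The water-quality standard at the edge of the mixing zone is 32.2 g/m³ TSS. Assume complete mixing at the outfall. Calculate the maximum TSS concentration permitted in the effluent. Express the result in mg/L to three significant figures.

1300 L/s = 1.3 m³/s.
Mass balance: 32.2·24.3 = 1.3·Cₑ + 23·6.29.
Cₑ = (782.5 − 144.7) / 1.3 = 490.6 mg/L.

491 mg/L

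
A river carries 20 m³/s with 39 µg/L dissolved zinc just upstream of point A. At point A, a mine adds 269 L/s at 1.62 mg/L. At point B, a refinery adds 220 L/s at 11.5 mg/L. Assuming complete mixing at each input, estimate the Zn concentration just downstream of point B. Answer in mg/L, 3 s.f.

0.183 mg/L

39 µg/L = 0.039 mg/L.
269 L/s = 0.269 m³/s.
After input A: C = (20·0.039 + 0.269·1.62) / 20.27 = 0.05998 mg/L.
220 L/s = 0.22 m³/s.
After input B: C = (20.27·0.05998 + 0.22·11.5) / 20.49 = 0.1828 mg/L.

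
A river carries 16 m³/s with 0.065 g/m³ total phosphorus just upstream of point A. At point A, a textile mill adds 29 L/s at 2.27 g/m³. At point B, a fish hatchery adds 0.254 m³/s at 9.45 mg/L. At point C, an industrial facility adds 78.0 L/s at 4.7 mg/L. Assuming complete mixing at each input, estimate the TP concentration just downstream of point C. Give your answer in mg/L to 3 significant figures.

29 L/s = 0.029 m³/s.
After input A: C = (16·0.065 + 0.029·2.27) / 16.03 = 0.06899 mg/L.
After input B: C = (16.03·0.06899 + 0.254·9.45) / 16.28 = 0.2153 mg/L.
78.0 L/s = 0.078 m³/s.
After input C: C = (16.28·0.2153 + 0.078·4.7) / 16.36 = 0.2367 mg/L.

0.237 mg/L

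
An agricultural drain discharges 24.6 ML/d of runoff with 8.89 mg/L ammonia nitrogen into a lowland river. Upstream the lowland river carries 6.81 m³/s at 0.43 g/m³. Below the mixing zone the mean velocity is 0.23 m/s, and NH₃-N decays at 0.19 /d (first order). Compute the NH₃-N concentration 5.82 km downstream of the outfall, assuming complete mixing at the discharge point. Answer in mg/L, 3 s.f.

24.6 ML/d = 0.2847 m³/s.
After complete mixing, C₀ = (0.2847·8.89 + 6.81·0.43) / 7.095 = 0.7695 mg/L.
Travel time t = 5820 m / 0.23 m/s = 2.53e+04 s = 0.2929 d.
C = 0.7695·exp(−0.19·0.2929) = 0.7695·0.9459 = 0.7279 mg/L.

0.728 mg/L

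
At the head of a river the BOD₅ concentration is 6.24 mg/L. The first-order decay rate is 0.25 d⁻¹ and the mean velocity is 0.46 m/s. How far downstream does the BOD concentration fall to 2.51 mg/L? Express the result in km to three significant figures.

From C = C₀·e^(−kt), t = ln(C₀/C)/k = ln(6.24/2.51)/0.25 = 0.9107/0.25 = 3.643 d.
Distance = v·t = 0.46 m/s × 3.147e+05 s = 1.448e+05 m = 144.8 km.

145 km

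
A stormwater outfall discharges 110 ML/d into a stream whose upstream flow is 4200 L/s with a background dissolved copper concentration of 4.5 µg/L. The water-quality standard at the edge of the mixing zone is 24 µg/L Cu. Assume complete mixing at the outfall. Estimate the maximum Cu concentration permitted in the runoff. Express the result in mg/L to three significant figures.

110 ML/d = 1.273 m³/s.
4200 L/s = 4.2 m³/s.
4.5 µg/L = 0.0045 mg/L.
24 µg/L = 0.024 mg/L.
Mass balance: 0.024·5.473 = 1.273·Cₑ + 4.2·0.0045.
Cₑ = (0.1314 − 0.0189) / 1.273 = 0.08833 mg/L.

0.0883 mg/L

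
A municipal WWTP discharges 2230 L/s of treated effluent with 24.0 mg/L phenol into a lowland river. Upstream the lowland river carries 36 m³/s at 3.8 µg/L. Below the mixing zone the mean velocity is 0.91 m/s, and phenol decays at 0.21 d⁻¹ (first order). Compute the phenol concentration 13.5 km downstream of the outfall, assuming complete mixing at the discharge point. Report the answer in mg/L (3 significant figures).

2230 L/s = 2.23 m³/s.
3.8 µg/L = 0.0038 mg/L.
After complete mixing, C₀ = (2.23·24 + 36·0.0038) / 38.23 = 1.404 mg/L.
Travel time t = 1.35e+04 m / 0.91 m/s = 1.484e+04 s = 0.1717 d.
C = 1.404·exp(−0.21·0.1717) = 1.404·0.9646 = 1.354 mg/L.

1.35 mg/L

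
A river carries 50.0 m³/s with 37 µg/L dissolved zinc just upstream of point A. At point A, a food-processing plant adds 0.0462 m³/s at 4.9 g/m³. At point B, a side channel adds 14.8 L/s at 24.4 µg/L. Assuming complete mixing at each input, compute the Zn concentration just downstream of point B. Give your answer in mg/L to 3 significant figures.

0.0415 mg/L

37 µg/L = 0.037 mg/L.
After input A: C = (50·0.037 + 0.0462·4.9) / 50.05 = 0.04149 mg/L.
14.8 L/s = 0.0148 m³/s.
24.4 µg/L = 0.0244 mg/L.
After input B: C = (50.05·0.04149 + 0.0148·0.0244) / 50.06 = 0.04148 mg/L.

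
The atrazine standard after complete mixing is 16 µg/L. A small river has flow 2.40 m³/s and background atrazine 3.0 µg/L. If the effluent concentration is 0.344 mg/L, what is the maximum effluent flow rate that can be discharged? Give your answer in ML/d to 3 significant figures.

8.22 ML/d

3.0 µg/L = 0.003 mg/L.
16 µg/L = 0.016 mg/L.
Mass balance at complete mixing: C_std·(Q_w + Q_r) = Q_w·C_e + Q_r·C_b.
Rearranging, Q_w = Q_r·(C_std − C_b)/(C_e − C_std) = 2.40·(0.016 − 0.003) / (0.344 − 0.016) = 0.09512 m³/s.
= 8.219 ML/d.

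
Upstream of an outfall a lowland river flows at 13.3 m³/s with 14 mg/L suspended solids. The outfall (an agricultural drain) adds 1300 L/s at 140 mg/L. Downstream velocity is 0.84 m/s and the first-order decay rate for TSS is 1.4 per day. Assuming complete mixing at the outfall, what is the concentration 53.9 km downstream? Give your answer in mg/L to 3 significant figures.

1300 L/s = 1.3 m³/s.
After complete mixing, C₀ = (1.3·140 + 13.3·14) / 14.6 = 25.22 mg/L.
Travel time t = 5.39e+04 m / 0.84 m/s = 6.417e+04 s = 0.7427 d.
C = 25.22·exp(−1.4·0.7427) = 25.22·0.3535 = 8.916 mg/L.

8.92 mg/L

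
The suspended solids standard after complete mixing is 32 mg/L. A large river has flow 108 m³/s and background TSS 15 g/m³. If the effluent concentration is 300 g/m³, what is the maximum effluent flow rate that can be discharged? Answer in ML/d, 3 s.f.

Mass balance at complete mixing: C_std·(Q_w + Q_r) = Q_w·C_e + Q_r·C_b.
Rearranging, Q_w = Q_r·(C_std − C_b)/(C_e − C_std) = 108·(32 − 15) / (300 − 32) = 6.851 m³/s.
= 591.9 ML/d.

592 ML/d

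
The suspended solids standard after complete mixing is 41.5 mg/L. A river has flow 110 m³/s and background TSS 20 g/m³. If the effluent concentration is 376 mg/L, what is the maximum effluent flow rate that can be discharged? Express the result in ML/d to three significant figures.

Mass balance at complete mixing: C_std·(Q_w + Q_r) = Q_w·C_e + Q_r·C_b.
Rearranging, Q_w = Q_r·(C_std − C_b)/(C_e − C_std) = 110·(41.5 − 20) / (376 − 41.5) = 7.07 m³/s.
= 610.9 ML/d.

611 ML/d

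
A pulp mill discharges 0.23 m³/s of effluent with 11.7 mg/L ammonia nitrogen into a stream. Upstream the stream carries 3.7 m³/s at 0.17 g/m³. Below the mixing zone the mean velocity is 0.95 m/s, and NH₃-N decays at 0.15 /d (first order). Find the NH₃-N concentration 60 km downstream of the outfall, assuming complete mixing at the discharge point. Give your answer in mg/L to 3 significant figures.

After complete mixing, C₀ = (0.23·11.7 + 3.7·0.17) / 3.93 = 0.8448 mg/L.
Travel time t = 6e+04 m / 0.95 m/s = 6.316e+04 s = 0.731 d.
C = 0.8448·exp(−0.15·0.731) = 0.8448·0.8961 = 0.7571 mg/L.

0.757 mg/L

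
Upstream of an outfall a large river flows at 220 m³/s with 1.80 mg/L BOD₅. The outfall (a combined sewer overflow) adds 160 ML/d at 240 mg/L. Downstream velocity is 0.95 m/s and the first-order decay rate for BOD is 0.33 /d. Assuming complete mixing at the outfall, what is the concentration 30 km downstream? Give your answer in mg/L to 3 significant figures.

160 ML/d = 1.852 m³/s.
After complete mixing, C₀ = (1.852·240 + 220·1.8) / 221.9 = 3.788 mg/L.
Travel time t = 3e+04 m / 0.95 m/s = 3.158e+04 s = 0.3655 d.
C = 3.788·exp(−0.33·0.3655) = 3.788·0.8864 = 3.358 mg/L.

3.36 mg/L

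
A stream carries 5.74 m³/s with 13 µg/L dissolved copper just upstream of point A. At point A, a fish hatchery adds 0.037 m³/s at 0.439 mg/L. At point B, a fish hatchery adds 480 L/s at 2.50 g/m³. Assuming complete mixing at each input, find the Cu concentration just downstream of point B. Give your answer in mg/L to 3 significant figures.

0.206 mg/L

13 µg/L = 0.013 mg/L.
After input A: C = (5.74·0.013 + 0.037·0.439) / 5.777 = 0.01573 mg/L.
480 L/s = 0.48 m³/s.
After input B: C = (5.777·0.01573 + 0.48·2.5) / 6.257 = 0.2063 mg/L.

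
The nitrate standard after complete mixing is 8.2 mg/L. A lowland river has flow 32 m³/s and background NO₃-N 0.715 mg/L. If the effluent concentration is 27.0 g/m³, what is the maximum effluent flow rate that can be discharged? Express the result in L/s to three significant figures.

Mass balance at complete mixing: C_std·(Q_w + Q_r) = Q_w·C_e + Q_r·C_b.
Rearranging, Q_w = Q_r·(C_std − C_b)/(C_e − C_std) = 32·(8.2 − 0.715) / (27 − 8.2) = 12.74 m³/s.
= 1.274e+04 L/s.

12700 L/s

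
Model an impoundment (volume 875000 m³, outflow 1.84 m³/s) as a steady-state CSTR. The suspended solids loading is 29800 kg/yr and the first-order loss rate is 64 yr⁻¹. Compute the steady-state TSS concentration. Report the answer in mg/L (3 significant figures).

Outflow Q = 1.84 m³/s × 3.156e+07 s/yr = 5.807e+07 m³/yr.
Steady-state CSTR mass balance: W = Q·C + k·V·C, so C = W/(Q + kV).
Q + kV = 5.807e+07 + 64·875000 = 1.141e+08 m³/yr.
C = 29800/1.141e+08 = 0.0002613 kg/m³ = 0.2613 mg/L.

0.261 mg/L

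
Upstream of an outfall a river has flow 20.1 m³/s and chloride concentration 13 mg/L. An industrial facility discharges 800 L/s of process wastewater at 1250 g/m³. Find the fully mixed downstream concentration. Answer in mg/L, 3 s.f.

60.3 mg/L

800 L/s = 0.8 m³/s.
Conservation of mass across the mixing zone: C = (0.8·1250 + 20.1·13) / (0.8 + 20.1) = 1261/20.9 = 60.35 mg/L.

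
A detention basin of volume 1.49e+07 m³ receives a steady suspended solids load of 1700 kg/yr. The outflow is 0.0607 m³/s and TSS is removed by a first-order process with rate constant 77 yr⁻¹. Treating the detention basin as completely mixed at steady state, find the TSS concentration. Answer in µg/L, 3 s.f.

Outflow Q = 0.0607 m³/s × 3.156e+07 s/yr = 1.916e+06 m³/yr.
Steady-state CSTR mass balance: W = Q·C + k·V·C, so C = W/(Q + kV).
Q + kV = 1.916e+06 + 77·1.49e+07 = 1.149e+09 m³/yr.
C = 1700/1.149e+09 = 1.479e-06 kg/m³ = 0.001479 mg/L = 1.479 µg/L.

1.48 µg/L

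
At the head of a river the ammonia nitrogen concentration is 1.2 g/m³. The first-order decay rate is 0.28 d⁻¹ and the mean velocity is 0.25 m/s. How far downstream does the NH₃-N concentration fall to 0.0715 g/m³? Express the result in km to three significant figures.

218 km

From C = C₀·e^(−kt), t = ln(C₀/C)/k = ln(1.2/0.0715)/0.28 = 2.82/0.28 = 10.07 d.
Distance = v·t = 0.25 m/s × 8.703e+05 s = 2.176e+05 m = 217.6 km.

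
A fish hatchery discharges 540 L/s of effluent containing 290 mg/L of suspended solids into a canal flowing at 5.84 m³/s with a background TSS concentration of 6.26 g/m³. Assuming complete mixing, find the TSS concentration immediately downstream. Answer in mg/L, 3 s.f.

30.3 mg/L

540 L/s = 0.54 m³/s.
Flow-weighted mixing gives C = (0.54·290 + 5.84·6.26) / (0.54 + 5.84) = 193.2/6.38 = 30.28 mg/L.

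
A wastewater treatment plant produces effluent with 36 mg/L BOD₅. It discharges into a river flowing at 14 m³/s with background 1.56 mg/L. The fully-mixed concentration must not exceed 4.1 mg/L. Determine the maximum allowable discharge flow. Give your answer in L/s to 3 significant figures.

Mass balance at complete mixing: C_std·(Q_w + Q_r) = Q_w·C_e + Q_r·C_b.
Rearranging, Q_w = Q_r·(C_std − C_b)/(C_e − C_std) = 14·(4.1 − 1.56) / (36 − 4.1) = 1.115 m³/s.
= 1115 L/s.

1110 L/s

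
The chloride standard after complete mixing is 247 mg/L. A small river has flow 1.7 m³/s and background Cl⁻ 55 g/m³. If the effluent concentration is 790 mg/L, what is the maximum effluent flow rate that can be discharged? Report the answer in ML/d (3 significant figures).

Mass balance at complete mixing: C_std·(Q_w + Q_r) = Q_w·C_e + Q_r·C_b.
Rearranging, Q_w = Q_r·(C_std − C_b)/(C_e − C_std) = 1.7·(247 − 55) / (790 − 247) = 0.6011 m³/s.
= 51.94 ML/d.

51.9 ML/d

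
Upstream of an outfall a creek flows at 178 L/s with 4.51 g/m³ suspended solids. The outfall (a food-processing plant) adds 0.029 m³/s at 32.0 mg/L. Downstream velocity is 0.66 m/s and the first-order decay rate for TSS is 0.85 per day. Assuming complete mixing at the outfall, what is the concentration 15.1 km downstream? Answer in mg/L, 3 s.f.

178 L/s = 0.178 m³/s.
After complete mixing, C₀ = (0.029·32 + 0.178·4.51) / 0.207 = 8.361 mg/L.
Travel time t = 1.51e+04 m / 0.66 m/s = 2.288e+04 s = 0.2648 d.
C = 8.361·exp(−0.85·0.2648) = 8.361·0.7985 = 6.676 mg/L.

6.68 mg/L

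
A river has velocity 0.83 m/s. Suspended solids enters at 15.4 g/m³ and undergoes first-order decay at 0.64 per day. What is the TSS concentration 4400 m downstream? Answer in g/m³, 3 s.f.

14.8 g/m³

Travel time t = 4400 m / 0.83 m/s = 4400/0.83 = 5301 s = 0.06136 d.
First-order decay: C = 15.4·exp(−0.64·0.06136) = 15.4·0.9615 = 14.81 g/m³.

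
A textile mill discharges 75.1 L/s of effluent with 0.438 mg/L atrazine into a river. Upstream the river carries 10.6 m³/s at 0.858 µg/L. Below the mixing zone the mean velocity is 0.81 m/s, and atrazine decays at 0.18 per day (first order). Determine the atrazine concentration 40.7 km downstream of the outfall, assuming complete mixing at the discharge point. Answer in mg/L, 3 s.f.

0.00354 mg/L

75.1 L/s = 0.0751 m³/s.
0.858 µg/L = 0.000858 mg/L.
After complete mixing, C₀ = (0.0751·0.438 + 10.6·0.000858) / 10.68 = 0.003933 mg/L.
Travel time t = 4.07e+04 m / 0.81 m/s = 5.025e+04 s = 0.5816 d.
C = 0.003933·exp(−0.18·0.5816) = 0.003933·0.9006 = 0.003542 mg/L.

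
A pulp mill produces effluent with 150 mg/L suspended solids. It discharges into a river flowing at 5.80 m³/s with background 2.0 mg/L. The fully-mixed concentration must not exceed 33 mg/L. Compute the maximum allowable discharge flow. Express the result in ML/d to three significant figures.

133 ML/d

Mass balance at complete mixing: C_std·(Q_w + Q_r) = Q_w·C_e + Q_r·C_b.
Rearranging, Q_w = Q_r·(C_std − C_b)/(C_e − C_std) = 5.80·(33 − 2) / (150 − 33) = 1.537 m³/s.
= 132.8 ML/d.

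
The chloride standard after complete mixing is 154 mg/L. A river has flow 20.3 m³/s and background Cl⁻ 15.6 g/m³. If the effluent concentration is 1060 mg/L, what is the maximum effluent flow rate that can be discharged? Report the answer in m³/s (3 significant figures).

3.10 m³/s

Mass balance at complete mixing: C_std·(Q_w + Q_r) = Q_w·C_e + Q_r·C_b.
Rearranging, Q_w = Q_r·(C_std − C_b)/(C_e − C_std) = 20.3·(154 − 15.6) / (1060 − 154) = 3.101 m³/s.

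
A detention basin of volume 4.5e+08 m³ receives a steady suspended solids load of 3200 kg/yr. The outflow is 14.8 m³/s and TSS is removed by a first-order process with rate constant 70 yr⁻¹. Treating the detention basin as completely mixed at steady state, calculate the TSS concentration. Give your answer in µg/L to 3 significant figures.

Outflow Q = 14.8 m³/s × 3.156e+07 s/yr = 4.671e+08 m³/yr.
Steady-state CSTR mass balance: W = Q·C + k·V·C, so C = W/(Q + kV).
Q + kV = 4.671e+08 + 70·4.5e+08 = 3.197e+10 m³/yr.
C = 3200/3.197e+10 = 1.001e-07 kg/m³ = 0.0001001 mg/L = 0.1001 µg/L.

0.100 µg/L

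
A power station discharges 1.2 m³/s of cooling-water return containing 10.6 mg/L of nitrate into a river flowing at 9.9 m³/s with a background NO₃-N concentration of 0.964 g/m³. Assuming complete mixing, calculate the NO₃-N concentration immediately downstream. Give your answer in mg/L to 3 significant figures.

By mass balance at complete mixing, C = (1.2·10.6 + 9.9·0.964) / (1.2 + 9.9) = 22.26/11.1 = 2.006 mg/L.

2.01 mg/L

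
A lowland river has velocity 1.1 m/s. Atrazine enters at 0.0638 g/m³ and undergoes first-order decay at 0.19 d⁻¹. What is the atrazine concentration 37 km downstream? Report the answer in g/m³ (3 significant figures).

Travel time t = 37 km / 1.1 m/s = 3.7e+04/1.1 = 3.364e+04 s = 0.3893 d.
First-order decay: C = 0.0638·exp(−0.19·0.3893) = 0.0638·0.9287 = 0.05925 g/m³.

0.0593 g/m³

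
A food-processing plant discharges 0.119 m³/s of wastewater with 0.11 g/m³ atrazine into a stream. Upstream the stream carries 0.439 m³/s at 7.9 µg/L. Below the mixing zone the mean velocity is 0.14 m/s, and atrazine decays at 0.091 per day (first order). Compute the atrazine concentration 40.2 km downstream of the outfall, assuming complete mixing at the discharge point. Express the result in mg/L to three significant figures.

0.0219 mg/L

7.9 µg/L = 0.0079 mg/L.
After complete mixing, C₀ = (0.119·0.11 + 0.439·0.0079) / 0.558 = 0.02967 mg/L.
Travel time t = 4.02e+04 m / 0.14 m/s = 2.871e+05 s = 3.323 d.
C = 0.02967·exp(−0.091·3.323) = 0.02967·0.739 = 0.02193 mg/L.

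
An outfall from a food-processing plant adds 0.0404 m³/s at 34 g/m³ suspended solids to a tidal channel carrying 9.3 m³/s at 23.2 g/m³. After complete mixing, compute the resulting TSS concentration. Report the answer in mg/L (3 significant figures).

Conservation of mass across the mixing zone: C = (0.0404·34 + 9.3·23.2) / (0.0404 + 9.3) = 217.1/9.34 = 23.25 mg/L.

23.2 mg/L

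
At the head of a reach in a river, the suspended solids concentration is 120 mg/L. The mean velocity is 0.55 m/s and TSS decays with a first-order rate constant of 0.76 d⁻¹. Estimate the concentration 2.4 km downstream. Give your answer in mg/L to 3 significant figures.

Travel time t = 2.4 km / 0.55 m/s = 2400/0.55 = 4364 s = 0.05051 d.
First-order decay: C = 120·exp(−0.76·0.05051) = 120·0.9623 = 115.5 mg/L.

115 mg/L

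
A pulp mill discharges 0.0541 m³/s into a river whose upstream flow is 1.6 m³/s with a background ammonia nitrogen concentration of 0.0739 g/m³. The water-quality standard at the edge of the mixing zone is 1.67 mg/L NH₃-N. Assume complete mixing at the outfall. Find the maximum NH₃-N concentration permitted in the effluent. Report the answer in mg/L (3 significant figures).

48.9 mg/L

Mass balance: 1.67·1.654 = 0.0541·Cₑ + 1.6·0.0739.
Cₑ = (2.762 − 0.1182) / 0.0541 = 48.87 mg/L.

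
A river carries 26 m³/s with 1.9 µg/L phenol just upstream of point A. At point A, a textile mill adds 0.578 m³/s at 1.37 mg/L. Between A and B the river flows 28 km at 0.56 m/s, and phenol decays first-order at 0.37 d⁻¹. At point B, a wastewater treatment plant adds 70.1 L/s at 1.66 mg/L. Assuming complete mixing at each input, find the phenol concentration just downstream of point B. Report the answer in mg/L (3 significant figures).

0.0299 mg/L

1.9 µg/L = 0.0019 mg/L.
After input A: C = (26·0.0019 + 0.578·1.37) / 26.58 = 0.03165 mg/L.
Over the 28 km reach to input B (t = 5e+04 s = 0.5787 d), decay gives C = 0.03165·exp(−0.37·0.5787) = 0.02555 mg/L.
70.1 L/s = 0.0701 m³/s.
After input B: C = (26.58·0.02555 + 0.0701·1.66) / 26.65 = 0.02985 mg/L.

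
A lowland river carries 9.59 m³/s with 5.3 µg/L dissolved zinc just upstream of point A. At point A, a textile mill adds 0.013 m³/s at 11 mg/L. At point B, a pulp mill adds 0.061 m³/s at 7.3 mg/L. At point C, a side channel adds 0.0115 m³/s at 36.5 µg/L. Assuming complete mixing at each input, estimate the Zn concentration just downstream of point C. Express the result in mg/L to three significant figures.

5.3 µg/L = 0.0053 mg/L.
After input A: C = (9.59·0.0053 + 0.013·11) / 9.603 = 0.02018 mg/L.
After input B: C = (9.603·0.02018 + 0.061·7.3) / 9.664 = 0.06613 mg/L.
36.5 µg/L = 0.0365 mg/L.
After input C: C = (9.664·0.06613 + 0.0115·0.0365) / 9.675 = 0.0661 mg/L.

0.0661 mg/L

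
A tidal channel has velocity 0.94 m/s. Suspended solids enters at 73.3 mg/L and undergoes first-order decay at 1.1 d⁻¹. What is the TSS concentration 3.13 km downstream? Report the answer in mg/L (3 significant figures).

Travel time t = 3.13 km / 0.94 m/s = 3130/0.94 = 3330 s = 0.03854 d.
First-order decay: C = 73.3·exp(−1.1·0.03854) = 73.3·0.9585 = 70.26 mg/L.

70.3 mg/L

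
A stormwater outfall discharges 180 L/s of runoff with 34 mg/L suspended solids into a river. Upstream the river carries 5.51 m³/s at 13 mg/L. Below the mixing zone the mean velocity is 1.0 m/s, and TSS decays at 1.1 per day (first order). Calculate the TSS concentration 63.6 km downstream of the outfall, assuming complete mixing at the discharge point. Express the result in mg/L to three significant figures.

6.08 mg/L

180 L/s = 0.18 m³/s.
After complete mixing, C₀ = (0.18·34 + 5.51·13) / 5.69 = 13.66 mg/L.
Travel time t = 6.36e+04 m / 1.0 m/s = 6.36e+04 s = 0.7361 d.
C = 13.66·exp(−1.1·0.7361) = 13.66·0.445 = 6.08 mg/L.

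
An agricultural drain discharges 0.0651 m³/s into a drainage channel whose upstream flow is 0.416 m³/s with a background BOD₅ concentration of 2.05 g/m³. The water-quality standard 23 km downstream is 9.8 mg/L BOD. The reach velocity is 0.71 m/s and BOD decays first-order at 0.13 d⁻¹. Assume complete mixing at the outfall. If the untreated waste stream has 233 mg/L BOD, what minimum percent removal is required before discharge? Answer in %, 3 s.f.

Travel time to the compliance point: t = 2.3e+04/0.71 = 3.239e+04 s = 0.3749 d; decay factor exp(−0.13·0.3749) = 0.9524.
So the concentration just after mixing may be at most 9.8/0.9524 = 10.29 mg/L.
Mass balance: 10.29·0.4811 = 0.0651·Cₑ + 0.416·2.05.
Cₑ = (4.95 − 0.8528) / 0.0651 = 62.94 mg/L.
Required removal = 1 − 62.94/233 = 72.99 %.

73.0 %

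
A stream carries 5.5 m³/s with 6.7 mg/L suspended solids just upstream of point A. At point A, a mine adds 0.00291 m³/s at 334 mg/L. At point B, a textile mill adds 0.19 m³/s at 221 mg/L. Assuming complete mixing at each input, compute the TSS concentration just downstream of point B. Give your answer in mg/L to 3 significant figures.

After input A: C = (5.5·6.7 + 0.00291·334) / 5.503 = 6.873 mg/L.
After input B: C = (5.503·6.873 + 0.19·221) / 5.693 = 14.02 mg/L.

14.0 mg/L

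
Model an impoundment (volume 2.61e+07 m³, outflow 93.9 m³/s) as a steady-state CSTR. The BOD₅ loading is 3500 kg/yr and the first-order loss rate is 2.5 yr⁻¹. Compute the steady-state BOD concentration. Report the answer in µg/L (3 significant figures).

1.16 µg/L

Outflow Q = 93.9 m³/s × 3.156e+07 s/yr = 2.963e+09 m³/yr.
Steady-state CSTR mass balance: W = Q·C + k·V·C, so C = W/(Q + kV).
Q + kV = 2.963e+09 + 2.5·2.61e+07 = 3.029e+09 m³/yr.
C = 3500/3.029e+09 = 1.156e-06 kg/m³ = 0.001156 mg/L = 1.156 µg/L.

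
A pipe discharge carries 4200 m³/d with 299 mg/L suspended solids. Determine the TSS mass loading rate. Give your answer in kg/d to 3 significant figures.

1260 kg/d

4200 m³/d = 0.04861 m³/s.
Mass flux = Q·C = 0.04861 m³/s × 299 g/m³ = 14.53 g/s.
= 14.53 g/s × 86.4 = 1256 kg/d.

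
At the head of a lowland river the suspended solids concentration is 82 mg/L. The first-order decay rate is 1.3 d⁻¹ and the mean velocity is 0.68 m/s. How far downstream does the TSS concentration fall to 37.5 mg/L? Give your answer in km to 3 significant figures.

From C = C₀·e^(−kt), t = ln(C₀/C)/k = ln(82/37.5)/1.3 = 0.7824/1.3 = 0.6018 d.
Distance = v·t = 0.68 m/s × 5.2e+04 s = 3.536e+04 m = 35.36 km.

35.4 km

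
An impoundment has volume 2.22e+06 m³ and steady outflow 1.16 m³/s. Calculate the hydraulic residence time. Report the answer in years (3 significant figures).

0.0606 yr

Q = 1.16 m³/s × 3.156e+07 s/yr = 3.661e+07 m³/yr.
Hydraulic residence time τ = V/Q = 2.22e+06/3.661e+07 = 0.06064 yr.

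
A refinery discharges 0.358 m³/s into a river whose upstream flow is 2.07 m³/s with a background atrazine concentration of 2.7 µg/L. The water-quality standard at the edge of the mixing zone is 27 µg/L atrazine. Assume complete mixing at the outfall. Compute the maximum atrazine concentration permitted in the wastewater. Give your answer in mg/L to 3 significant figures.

2.7 µg/L = 0.0027 mg/L.
27 µg/L = 0.027 mg/L.
Mass balance: 0.027·2.428 = 0.358·Cₑ + 2.07·0.0027.
Cₑ = (0.06556 − 0.005589) / 0.358 = 0.1675 mg/L.

0.168 mg/L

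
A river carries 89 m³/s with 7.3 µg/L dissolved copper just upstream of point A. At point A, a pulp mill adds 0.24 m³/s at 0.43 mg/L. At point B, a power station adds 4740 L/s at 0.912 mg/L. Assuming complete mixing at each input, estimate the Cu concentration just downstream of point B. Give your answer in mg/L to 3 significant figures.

7.3 µg/L = 0.0073 mg/L.
After input A: C = (89·0.0073 + 0.24·0.43) / 89.24 = 0.008437 mg/L.
4740 L/s = 4.74 m³/s.
After input B: C = (89.24·0.008437 + 4.74·0.912) / 93.98 = 0.05401 mg/L.

0.0540 mg/L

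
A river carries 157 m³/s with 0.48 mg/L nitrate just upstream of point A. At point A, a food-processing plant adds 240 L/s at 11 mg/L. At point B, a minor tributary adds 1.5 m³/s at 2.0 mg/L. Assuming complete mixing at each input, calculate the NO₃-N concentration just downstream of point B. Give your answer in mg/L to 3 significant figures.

240 L/s = 0.24 m³/s.
After input A: C = (157·0.48 + 0.24·11) / 157.2 = 0.4961 mg/L.
After input B: C = (157.2·0.4961 + 1.5·2) / 158.7 = 0.5103 mg/L.

0.510 mg/L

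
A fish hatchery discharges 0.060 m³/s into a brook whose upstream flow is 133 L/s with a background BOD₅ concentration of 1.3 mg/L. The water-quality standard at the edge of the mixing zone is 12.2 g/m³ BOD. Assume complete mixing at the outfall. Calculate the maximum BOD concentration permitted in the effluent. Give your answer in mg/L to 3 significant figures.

36.4 mg/L

133 L/s = 0.133 m³/s.
Mass balance: 12.2·0.193 = 0.06·Cₑ + 0.133·1.3.
Cₑ = (2.355 − 0.1729) / 0.06 = 36.36 mg/L.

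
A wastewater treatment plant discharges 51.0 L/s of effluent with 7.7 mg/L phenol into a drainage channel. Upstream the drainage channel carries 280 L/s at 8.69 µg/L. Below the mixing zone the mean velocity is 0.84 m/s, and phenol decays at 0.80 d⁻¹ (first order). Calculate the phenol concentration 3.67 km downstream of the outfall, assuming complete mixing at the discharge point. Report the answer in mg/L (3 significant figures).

1.15 mg/L

51.0 L/s = 0.051 m³/s.
280 L/s = 0.28 m³/s.
8.69 µg/L = 0.00869 mg/L.
After complete mixing, C₀ = (0.051·7.7 + 0.28·0.00869) / 0.331 = 1.194 mg/L.
Travel time t = 3670 m / 0.84 m/s = 4369 s = 0.05057 d.
C = 1.194·exp(−0.80·0.05057) = 1.194·0.9604 = 1.146 mg/L.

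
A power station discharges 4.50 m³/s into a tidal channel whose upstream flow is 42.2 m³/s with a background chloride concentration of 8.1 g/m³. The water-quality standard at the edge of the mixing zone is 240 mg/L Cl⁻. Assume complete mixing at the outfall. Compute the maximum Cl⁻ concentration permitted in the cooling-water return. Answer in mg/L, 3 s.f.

2410 mg/L

Mass balance: 240·46.7 = 4.5·Cₑ + 42.2·8.1.
Cₑ = (1.121e+04 − 341.8) / 4.5 = 2415 mg/L.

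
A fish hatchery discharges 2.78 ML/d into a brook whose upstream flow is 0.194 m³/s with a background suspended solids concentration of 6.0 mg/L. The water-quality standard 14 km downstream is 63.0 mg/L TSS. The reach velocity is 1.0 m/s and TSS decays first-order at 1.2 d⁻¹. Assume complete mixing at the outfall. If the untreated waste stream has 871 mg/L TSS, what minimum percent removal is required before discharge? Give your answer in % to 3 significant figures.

2.78 ML/d = 0.03218 m³/s.
Travel time to the compliance point: t = 1.4e+04/1.0 = 1.4e+04 s = 0.162 d; decay factor exp(−1.2·0.162) = 0.8233.
So the concentration just after mixing may be at most 63/0.8233 = 76.52 mg/L.
Mass balance: 76.52·0.2262 = 0.03218·Cₑ + 0.194·6.
Cₑ = (17.31 − 1.164) / 0.03218 = 501.7 mg/L.
Required removal = 1 − 501.7/871 = 42.4 %.

42.4 %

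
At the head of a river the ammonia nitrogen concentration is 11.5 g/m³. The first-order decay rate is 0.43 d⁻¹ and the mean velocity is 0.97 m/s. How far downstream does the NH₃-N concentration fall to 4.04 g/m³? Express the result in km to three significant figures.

204 km

From C = C₀·e^(−kt), t = ln(C₀/C)/k = ln(11.5/4.04)/0.43 = 1.046/0.43 = 2.433 d.
Distance = v·t = 0.97 m/s × 2.102e+05 s = 2.039e+05 m = 203.9 km.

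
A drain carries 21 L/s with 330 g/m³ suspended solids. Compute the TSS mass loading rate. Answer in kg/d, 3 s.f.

599 kg/d

21 L/s = 0.021 m³/s.
Mass flux = Q·C = 0.021 m³/s × 330 g/m³ = 6.93 g/s.
= 6.93 g/s × 86.4 = 598.8 kg/d.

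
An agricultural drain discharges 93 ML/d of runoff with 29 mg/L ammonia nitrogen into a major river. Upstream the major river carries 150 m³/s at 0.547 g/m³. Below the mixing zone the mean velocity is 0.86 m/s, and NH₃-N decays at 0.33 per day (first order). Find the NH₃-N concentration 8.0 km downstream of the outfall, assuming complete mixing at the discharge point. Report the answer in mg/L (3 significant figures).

93 ML/d = 1.076 m³/s.
After complete mixing, C₀ = (1.076·29 + 150·0.547) / 151.1 = 0.7497 mg/L.
Travel time t = 8000 m / 0.86 m/s = 9302 s = 0.1077 d.
C = 0.7497·exp(−0.33·0.1077) = 0.7497·0.9651 = 0.7236 mg/L.

0.724 mg/L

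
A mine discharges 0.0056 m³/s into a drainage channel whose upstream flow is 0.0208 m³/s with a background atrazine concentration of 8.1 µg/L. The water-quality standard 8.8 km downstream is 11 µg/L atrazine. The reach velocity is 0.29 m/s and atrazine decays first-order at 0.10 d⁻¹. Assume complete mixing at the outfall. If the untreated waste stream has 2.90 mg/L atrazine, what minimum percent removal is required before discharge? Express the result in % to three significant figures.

8.1 µg/L = 0.0081 mg/L.
11 µg/L = 0.011 mg/L.
Travel time to the compliance point: t = 8800/0.29 = 3.034e+04 s = 0.3512 d; decay factor exp(−0.10·0.3512) = 0.9655.
So the concentration just after mixing may be at most 0.011/0.9655 = 0.01139 mg/L.
Mass balance: 0.01139·0.0264 = 0.0056·Cₑ + 0.0208·0.0081.
Cₑ = (0.0003008 − 0.0001685) / 0.0056 = 0.02363 mg/L.
Required removal = 1 − 0.02363/2.90 = 99.19 %.

99.2 %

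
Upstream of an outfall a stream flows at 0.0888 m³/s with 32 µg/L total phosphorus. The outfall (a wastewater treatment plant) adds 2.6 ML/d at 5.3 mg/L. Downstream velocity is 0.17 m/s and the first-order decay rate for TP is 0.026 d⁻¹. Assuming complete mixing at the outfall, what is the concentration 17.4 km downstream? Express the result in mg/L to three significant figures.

1.32 mg/L

2.6 ML/d = 0.03009 m³/s.
32 µg/L = 0.032 mg/L.
After complete mixing, C₀ = (0.03009·5.3 + 0.0888·0.032) / 0.1189 = 1.365 mg/L.
Travel time t = 1.74e+04 m / 0.17 m/s = 1.024e+05 s = 1.185 d.
C = 1.365·exp(−0.026·1.185) = 1.365·0.9697 = 1.324 mg/L.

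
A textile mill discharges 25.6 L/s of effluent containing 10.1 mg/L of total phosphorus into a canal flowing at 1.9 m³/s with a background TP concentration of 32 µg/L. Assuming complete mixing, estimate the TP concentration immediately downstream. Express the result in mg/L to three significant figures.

0.166 mg/L

25.6 L/s = 0.0256 m³/s.
32 µg/L = 0.032 mg/L.
Flow-weighted mixing gives C = (0.0256·10.1 + 1.9·0.032) / (0.0256 + 1.9) = 0.3194/1.926 = 0.1658 mg/L.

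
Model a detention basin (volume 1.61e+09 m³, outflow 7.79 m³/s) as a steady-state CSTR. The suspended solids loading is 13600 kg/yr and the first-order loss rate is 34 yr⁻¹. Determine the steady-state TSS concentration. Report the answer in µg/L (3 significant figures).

0.247 µg/L

Outflow Q = 7.79 m³/s × 3.156e+07 s/yr = 2.458e+08 m³/yr.
Steady-state CSTR mass balance: W = Q·C + k·V·C, so C = W/(Q + kV).
Q + kV = 2.458e+08 + 34·1.61e+09 = 5.499e+10 m³/yr.
C = 13600/5.499e+10 = 2.473e-07 kg/m³ = 0.0002473 mg/L = 0.2473 µg/L.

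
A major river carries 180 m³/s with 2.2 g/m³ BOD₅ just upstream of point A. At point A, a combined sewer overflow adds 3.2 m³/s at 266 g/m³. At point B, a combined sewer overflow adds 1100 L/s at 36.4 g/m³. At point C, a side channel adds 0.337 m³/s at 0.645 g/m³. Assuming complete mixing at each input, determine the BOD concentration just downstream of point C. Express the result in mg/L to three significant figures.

After input A: C = (180·2.2 + 3.2·266) / 183.2 = 6.808 mg/L.
1100 L/s = 1.1 m³/s.
After input B: C = (183.2·6.808 + 1.1·36.4) / 184.3 = 6.984 mg/L.
After input C: C = (184.3·6.984 + 0.337·0.645) / 184.6 = 6.973 mg/L.

6.97 mg/L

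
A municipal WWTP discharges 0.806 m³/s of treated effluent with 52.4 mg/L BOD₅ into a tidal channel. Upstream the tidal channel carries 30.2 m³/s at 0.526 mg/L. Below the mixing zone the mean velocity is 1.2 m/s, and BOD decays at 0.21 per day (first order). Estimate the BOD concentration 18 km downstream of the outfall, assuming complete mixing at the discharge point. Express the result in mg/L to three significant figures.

1.81 mg/L

After complete mixing, C₀ = (0.806·52.4 + 30.2·0.526) / 31.01 = 1.874 mg/L.
Travel time t = 1.8e+04 m / 1.2 m/s = 1.5e+04 s = 0.1736 d.
C = 1.874·exp(−0.21·0.1736) = 1.874·0.9642 = 1.807 mg/L.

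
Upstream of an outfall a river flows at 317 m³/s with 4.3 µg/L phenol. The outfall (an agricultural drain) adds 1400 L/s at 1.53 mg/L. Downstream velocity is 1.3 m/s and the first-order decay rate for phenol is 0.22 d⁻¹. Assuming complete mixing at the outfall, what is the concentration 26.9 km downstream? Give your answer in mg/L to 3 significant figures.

0.0104 mg/L

1400 L/s = 1.4 m³/s.
4.3 µg/L = 0.0043 mg/L.
After complete mixing, C₀ = (1.4·1.53 + 317·0.0043) / 318.4 = 0.01101 mg/L.
Travel time t = 2.69e+04 m / 1.3 m/s = 2.069e+04 s = 0.2395 d.
C = 0.01101·exp(−0.22·0.2395) = 0.01101·0.9487 = 0.01044 mg/L.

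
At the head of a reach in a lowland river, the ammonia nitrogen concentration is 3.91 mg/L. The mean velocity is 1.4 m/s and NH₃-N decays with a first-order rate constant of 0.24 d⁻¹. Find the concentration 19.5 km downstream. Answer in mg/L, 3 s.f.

3.76 mg/L

Travel time t = 19.5 km / 1.4 m/s = 1.95e+04/1.4 = 1.393e+04 s = 0.1612 d.
First-order decay: C = 3.91·exp(−0.24·0.1612) = 3.91·0.962 = 3.762 mg/L.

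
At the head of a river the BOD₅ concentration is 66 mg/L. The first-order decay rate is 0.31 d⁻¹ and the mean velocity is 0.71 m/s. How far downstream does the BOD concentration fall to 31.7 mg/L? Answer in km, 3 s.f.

145 km

From C = C₀·e^(−kt), t = ln(C₀/C)/k = ln(66/31.7)/0.31 = 0.7333/0.31 = 2.366 d.
Distance = v·t = 0.71 m/s × 2.044e+05 s = 1.451e+05 m = 145.1 km.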